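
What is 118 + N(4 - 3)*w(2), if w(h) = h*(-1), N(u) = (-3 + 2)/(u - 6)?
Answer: 588/5 ≈ 117.60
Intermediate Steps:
N(u) = -1/(-6 + u)
w(h) = -h
118 + N(4 - 3)*w(2) = 118 + (-1/(-6 + (4 - 3)))*(-1*2) = 118 - 1/(-6 + 1)*(-2) = 118 - 1/(-5)*(-2) = 118 - 1*(-⅕)*(-2) = 118 + (⅕)*(-2) = 118 - ⅖ = 588/5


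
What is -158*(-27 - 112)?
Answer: 21962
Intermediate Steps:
-158*(-27 - 112) = -158*(-139) = 21962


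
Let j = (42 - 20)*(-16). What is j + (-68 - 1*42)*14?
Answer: -1892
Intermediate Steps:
j = -352 (j = 22*(-16) = -352)
j + (-68 - 1*42)*14 = -352 + (-68 - 1*42)*14 = -352 + (-68 - 42)*14 = -352 - 110*14 = -352 - 1540 = -1892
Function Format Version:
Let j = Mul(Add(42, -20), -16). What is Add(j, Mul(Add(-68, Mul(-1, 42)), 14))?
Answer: -1892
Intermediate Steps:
j = -352 (j = Mul(22, -16) = -352)
Add(j, Mul(Add(-68, Mul(-1, 42)), 14)) = Add(-352, Mul(Add(-68, Mul(-1, 42)), 14)) = Add(-352, Mul(Add(-68, -42), 14)) = Add(-352, Mul(-110, 14)) = Add(-352, -1540) = -1892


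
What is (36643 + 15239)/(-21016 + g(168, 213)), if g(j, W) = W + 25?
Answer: -8647/3463 ≈ -2.4970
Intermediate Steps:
g(j, W) = 25 + W
(36643 + 15239)/(-21016 + g(168, 213)) = (36643 + 15239)/(-21016 + (25 + 213)) = 51882/(-21016 + 238) = 51882/(-20778) = 51882*(-1/20778) = -8647/3463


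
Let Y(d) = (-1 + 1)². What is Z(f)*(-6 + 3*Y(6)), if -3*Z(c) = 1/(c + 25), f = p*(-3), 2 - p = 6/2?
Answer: 1/14 ≈ 0.071429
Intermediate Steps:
Y(d) = 0 (Y(d) = 0² = 0)
p = -1 (p = 2 - 6/2 = 2 - 1*3 = 2 - 3 = -1)
f = 3 (f = -1*(-3) = 3)
Z(c) = -1/(3*(25 + c)) (Z(c) = -1/(3*(c + 25)) = -1/(3*(25 + c)))
Z(f)*(-6 + 3*Y(6)) = (-1/(75 + 3*3))*(-6 + 3*0) = (-1/(75 + 9))*(-6 + 0) = -1/84*(-6) = 1/14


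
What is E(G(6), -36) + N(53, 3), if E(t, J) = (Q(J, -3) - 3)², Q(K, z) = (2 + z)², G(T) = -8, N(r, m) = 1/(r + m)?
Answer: 225/56 ≈ 4.0179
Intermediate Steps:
N(r, m) = 1/(m + r)
E(t, J) = 4 (E(t, J) = ((2 - 3)² - 3)² = ((-1)² - 3)² = (1 - 3)² = (-2)² = 4)
E(G(6), -36) + N(53, 3) = 4 + 1/(3 + 53) = 4 + 1/56 = 225/56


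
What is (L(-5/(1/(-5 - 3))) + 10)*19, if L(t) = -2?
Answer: 152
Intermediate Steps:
(L(-5/(1/(-5 - 3))) + 10)*19 = (-2 + 10)*19 = 8*19 = 152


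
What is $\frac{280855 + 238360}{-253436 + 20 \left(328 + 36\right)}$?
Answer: $- \frac{519215}{246156} \approx -2.1093$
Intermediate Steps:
$\frac{280855 + 238360}{-253436 + 20 \left(328 + 36\right)} = \frac{519215}{-253436 + 20 \cdot 364} = \frac{519215}{-253436 + 7280} = \frac{519215}{-246156} = 519215 \left(- \frac{1}{246156}\right) = - \frac{519215}{246156}$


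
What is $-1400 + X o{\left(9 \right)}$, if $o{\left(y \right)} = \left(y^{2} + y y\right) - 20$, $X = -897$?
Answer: $-128774$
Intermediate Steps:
$o{\left(y \right)} = -20 + 2 y^{2}$ ($o{\left(y \right)} = \left(y^{2} + y^{2}\right) - 20 = 2 y^{2} - 20 = -20 + 2 y^{2}$)
$-1400 + X o{\left(9 \right)} = -1400 - 897 \left(-20 + 2 \cdot 9^{2}\right) = -1400 - 897 \left(-20 + 2 \cdot 81\right) = -1400 - 897 \left(-20 + 162\right) = -1400 - 127374 = -128774$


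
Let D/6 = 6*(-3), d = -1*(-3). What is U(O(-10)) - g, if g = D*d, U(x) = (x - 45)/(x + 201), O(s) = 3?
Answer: 11009/34 ≈ 323.79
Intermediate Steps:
d = 3
D = -108 (D = 6*(6*(-3)) = 6*(-18) = -108)
U(x) = (-45 + x)/(201 + x)
g = -324 (g = -108*3 = -324)
U(O(-10)) - g = (-45 + 3)/(201 + 3) - 1*(-324) = -42/204 + 324 = (1/204)*(-42) + 324 = -7/34 + 324 = 11009/34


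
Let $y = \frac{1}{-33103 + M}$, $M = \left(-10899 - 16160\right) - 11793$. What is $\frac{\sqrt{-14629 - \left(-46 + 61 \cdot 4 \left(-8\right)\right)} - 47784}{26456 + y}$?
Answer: $- \frac{3438297720}{1903641479} + \frac{71955 i \sqrt{12631}}{1903641479} \approx -1.8062 + 0.0042481 i$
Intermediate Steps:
$M = -38852$ ($M = -27059 - 11793 = -38852$)
$y = - \frac{1}{71955}$ ($y = \frac{1}{-33103 - 38852} = \frac{1}{-71955} = - \frac{1}{71955} \approx -1.3898 \cdot 10^{-5}$)
$\frac{\sqrt{-14629 - \left(-46 + 61 \cdot 4 \left(-8\right)\right)} - 47784}{26456 + y} = \frac{\sqrt{-14629 - \left(-46 + 61 \cdot 4 \left(-8\right)\right)} - 47784}{26456 - \frac{1}{71955}} = \frac{\sqrt{-14629 + \left(46 - -1952\right)} - 47784}{\frac{1903641479}{71955}} = \left(\sqrt{-14629 + \left(46 + 1952\right)} - 47784\right) \frac{71955}{1903641479} = \left(\sqrt{-14629 + 1998} - 47784\right) \frac{71955}{1903641479} = \left(\sqrt{-12631} - 47784\right) \frac{71955}{1903641479} = \left(i \sqrt{12631} - 47784\right) \frac{71955}{1903641479} = \left(-47784 + i \sqrt{12631}\right) \frac{71955}{1903641479} = - \frac{3438297720}{1903641479} + \frac{71955 i \sqrt{12631}}{1903641479}$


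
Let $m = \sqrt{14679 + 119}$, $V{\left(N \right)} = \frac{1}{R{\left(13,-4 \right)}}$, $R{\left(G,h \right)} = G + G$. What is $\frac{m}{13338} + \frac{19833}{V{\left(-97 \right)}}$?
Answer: $515658 + \frac{7 \sqrt{302}}{13338} \approx 5.1566 \cdot 10^{5}$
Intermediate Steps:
$R{\left(G,h \right)} = 2 G$
$V{\left(N \right)} = \frac{1}{26}$ ($V{\left(N \right)} = \frac{1}{2 \cdot 13} = \frac{1}{26}$)
$m = 7 \sqrt{302}$ ($m = \sqrt{14798} = 7 \sqrt{302} \approx 121.65$)
$\frac{m}{13338} + \frac{19833}{V{\left(-97 \right)}} = \frac{7 \sqrt{302}}{13338} + 19833 \frac{1}{\frac{1}{26}} = 7 \sqrt{302} \cdot \frac{1}{13338} + 19833 \cdot 26 = \frac{7 \sqrt{302}}{13338} + 515658 = 515658 + \frac{7 \sqrt{302}}{13338}$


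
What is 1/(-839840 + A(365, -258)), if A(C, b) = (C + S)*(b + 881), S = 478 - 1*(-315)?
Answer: -1/118406 ≈ -8.4455e-6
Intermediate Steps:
S = 793 (S = 478 + 315 = 793)
A(C, b) = (793 + C)*(881 + b) (A(C, b) = (C + 793)*(b + 881) = (793 + C)*(881 + b))
1/(-839840 + A(365, -258)) = 1/(-839840 + (698633 + 793*(-258) + 881*365 + 365*(-258))) = 1/(-839840 + (698633 - 204594 + 321565 - 94170)) = 1/(-839840 + 721434) = 1/(-118406) = -1/118406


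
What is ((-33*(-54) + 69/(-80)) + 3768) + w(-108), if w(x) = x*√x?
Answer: 443931/80 - 648*I*√3 ≈ 5549.1 - 1122.4*I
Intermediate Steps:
w(x) = x^(3/2)
((-33*(-54) + 69/(-80)) + 3768) + w(-108) = ((-33*(-54) + 69/(-80)) + 3768) + (-108)^(3/2) = ((1782 + 69*(-1/80)) + 3768) - 648*I*√3 = ((1782 - 69/80) + 3768) - 648*I*√3 = (142491/80 + 3768) - 648*I*√3 = 443931/80 - 648*I*√3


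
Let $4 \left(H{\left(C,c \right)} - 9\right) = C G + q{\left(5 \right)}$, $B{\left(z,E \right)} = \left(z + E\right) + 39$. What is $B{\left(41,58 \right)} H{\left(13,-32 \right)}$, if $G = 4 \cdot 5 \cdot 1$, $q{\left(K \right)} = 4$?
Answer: $10350$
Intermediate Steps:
$G = 20$ ($G = 20 \cdot 1 = 20$)
$B{\left(z,E \right)} = 39 + E + z$ ($B{\left(z,E \right)} = \left(E + z\right) + 39 = 39 + E + z$)
$H{\left(C,c \right)} = 10 + 5 C$ ($H{\left(C,c \right)} = 9 + \frac{C 20 + 4}{4} = 9 + \frac{20 C + 4}{4} = 9 + \frac{4 + 20 C}{4} = 9 + \left(1 + 5 C\right) = 10 + 5 C$)
$B{\left(41,58 \right)} H{\left(13,-32 \right)} = \left(39 + 58 + 41\right) \left(10 + 5 \cdot 13\right) = 138 \left(10 + 65\right) = 138 \cdot 75 = 10350$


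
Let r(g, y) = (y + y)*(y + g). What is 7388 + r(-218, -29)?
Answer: 21714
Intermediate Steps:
r(g, y) = 2*y*(g + y) (r(g, y) = (2*y)*(g + y) = 2*y*(g + y))
7388 + r(-218, -29) = 7388 + 2*(-29)*(-218 - 29) = 7388 + 2*(-29)*(-247) = 7388 + 14326 = 21714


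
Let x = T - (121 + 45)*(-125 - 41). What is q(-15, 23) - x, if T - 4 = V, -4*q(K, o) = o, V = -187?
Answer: -109515/4 ≈ -27379.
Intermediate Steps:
q(K, o) = -o/4
T = -183 (T = 4 - 187 = -183)
x = 27373 (x = -183 - (121 + 45)*(-125 - 41) = -183 - 166*(-166) = -183 - 1*(-27556) = -183 + 27556 = 27373)
q(-15, 23) - x = -¼*23 - 1*27373 = -23/4 - 27373 = -109515/4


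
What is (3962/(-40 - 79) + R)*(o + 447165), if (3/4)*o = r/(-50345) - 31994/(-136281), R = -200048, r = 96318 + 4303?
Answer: -10435483732979521820854/116638138065 ≈ -8.9469e+10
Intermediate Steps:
r = 100621
o = -48407970284/20583200835 (o = 4*(100621/(-50345) - 31994/(-136281))/3 = 4*(100621*(-1/50345) - 31994*(-1/136281))/3 = 4*(-100621/50345 + 31994/136281)/3 = (4/3)*(-12101992571/6861066945) = -48407970284/20583200835 ≈ -2.3518)
(3962/(-40 - 79) + R)*(o + 447165) = (3962/(-40 - 79) - 200048)*(-48407970284/20583200835 + 447165) = (3962/(-119) - 200048)*(9204038593412491/20583200835) = (3962*(-1/119) - 200048)*(9204038593412491/20583200835) = (-566/17 - 200048)*(9204038593412491/20583200835) = -3401382/17*9204038593412491/20583200835 = -10435483732979521820854/116638138065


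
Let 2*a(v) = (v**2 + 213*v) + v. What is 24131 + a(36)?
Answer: 28631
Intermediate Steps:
a(v) = v**2/2 + 107*v (a(v) = ((v**2 + 213*v) + v)/2 = (v**2 + 214*v)/2 = v**2/2 + 107*v)
24131 + a(36) = 24131 + (1/2)*36*(214 + 36) = 24131 + (1/2)*36*250 = 24131 + 4500 = 28631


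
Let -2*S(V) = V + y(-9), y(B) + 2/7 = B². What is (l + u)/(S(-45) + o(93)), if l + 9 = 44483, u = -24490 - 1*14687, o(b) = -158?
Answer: -37079/1231 ≈ -30.121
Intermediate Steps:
y(B) = -2/7 + B²
S(V) = -565/14 - V/2 (S(V) = -(V + (-2/7 + (-9)²))/2 = -(V + (-2/7 + 81))/2 = -(V + 565/7)/2 = -(565/7 + V)/2 = -565/14 - V/2)
u = -39177 (u = -24490 - 14687 = -39177)
l = 44474 (l = -9 + 44483 = 44474)
(l + u)/(S(-45) + o(93)) = (44474 - 39177)/((-565/14 - ½*(-45)) - 158) = 5297/((-565/14 + 45/2) - 158) = 5297/(-125/7 - 158) = 5297/(-1231/7) = 5297*(-7/1231) = -37079/1231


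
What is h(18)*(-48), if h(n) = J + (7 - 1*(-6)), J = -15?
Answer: 96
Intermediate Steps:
h(n) = -2 (h(n) = -15 + (7 - 1*(-6)) = -15 + (7 + 6) = -15 + 13 = -2)
h(18)*(-48) = -2*(-48) = 96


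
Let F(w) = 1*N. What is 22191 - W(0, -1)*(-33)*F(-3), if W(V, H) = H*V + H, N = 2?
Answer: 22125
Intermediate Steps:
F(w) = 2 (F(w) = 1*2 = 2)
W(V, H) = H + H*V
22191 - W(0, -1)*(-33)*F(-3) = 22191 - -(1 + 0)*(-33)*2 = 22191 - -1*1*(-33)*2 = 22191 - (-1*(-33))*2 = 22191 - 33*2 = 22191 - 1*66 = 22191 - 66 = 22125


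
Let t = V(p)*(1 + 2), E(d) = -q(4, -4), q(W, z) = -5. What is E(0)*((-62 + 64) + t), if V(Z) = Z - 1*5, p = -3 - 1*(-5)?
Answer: -35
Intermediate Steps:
p = 2 (p = -3 + 5 = 2)
E(d) = 5 (E(d) = -1*(-5) = 5)
V(Z) = -5 + Z (V(Z) = Z - 5 = -5 + Z)
t = -9 (t = (-5 + 2)*(1 + 2) = -3*3 = -9)
E(0)*((-62 + 64) + t) = 5*((-62 + 64) - 9) = 5*(2 - 9) = 5*(-7) = -35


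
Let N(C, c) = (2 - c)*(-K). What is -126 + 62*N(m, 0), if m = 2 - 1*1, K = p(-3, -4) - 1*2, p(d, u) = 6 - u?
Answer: -1118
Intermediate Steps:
K = 8 (K = (6 - 1*(-4)) - 1*2 = (6 + 4) - 2 = 10 - 2 = 8)
m = 1 (m = 2 - 1 = 1)
N(C, c) = -16 + 8*c (N(C, c) = (2 - c)*(-1*8) = (2 - c)*(-8) = -16 + 8*c)
-126 + 62*N(m, 0) = -126 + 62*(-16 + 8*0) = -126 + 62*(-16 + 0) = -126 + 62*(-16) = -126 - 992 = -1118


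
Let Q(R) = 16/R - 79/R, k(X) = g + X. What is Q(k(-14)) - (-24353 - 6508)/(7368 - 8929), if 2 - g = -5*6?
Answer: -72649/3122 ≈ -23.270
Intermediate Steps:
g = 32 (g = 2 - (-5)*6 = 2 - 1*(-30) = 2 + 30 = 32)
k(X) = 32 + X
Q(R) = -63/R
Q(k(-14)) - (-24353 - 6508)/(7368 - 8929) = -63/(32 - 14) - (-24353 - 6508)/(7368 - 8929) = -63/18 - (-30861)/(-1561) = -63*1/18 - (-30861)*(-1)/1561 = -7/2 - 1*30861/1561 = -7/2 - 30861/1561 = -72649/3122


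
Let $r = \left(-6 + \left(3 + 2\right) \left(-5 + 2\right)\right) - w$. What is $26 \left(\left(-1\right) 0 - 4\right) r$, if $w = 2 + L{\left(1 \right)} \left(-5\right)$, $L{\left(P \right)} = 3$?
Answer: $832$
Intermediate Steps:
$w = -13$ ($w = 2 + 3 \left(-5\right) = 2 - 15 = -13$)
$r = -8$ ($r = \left(-6 + \left(3 + 2\right) \left(-5 + 2\right)\right) - -13 = \left(-6 + 5 \left(-3\right)\right) + 13 = \left(-6 - 15\right) + 13 = -21 + 13 = -8$)
$26 \left(\left(-1\right) 0 - 4\right) r = 26 \left(\left(-1\right) 0 - 4\right) \left(-8\right) = 26 \left(0 - 4\right) \left(-8\right) = 26 \left(-4\right) \left(-8\right) = \left(-104\right) \left(-8\right) = 832$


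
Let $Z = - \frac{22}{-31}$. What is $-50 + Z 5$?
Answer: $- \frac{1440}{31} \approx -46.452$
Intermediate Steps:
$Z = \frac{22}{31}$ ($Z = \left(-22\right) \left(- \frac{1}{31}\right) = \frac{22}{31} \approx 0.70968$)
$-50 + Z 5 = -50 + \frac{22}{31} \cdot 5 = -50 + \frac{110}{31} = - \frac{1440}{31}$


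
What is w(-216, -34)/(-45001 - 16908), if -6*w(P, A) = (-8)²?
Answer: 32/185727 ≈ 0.00017230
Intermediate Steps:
w(P, A) = -32/3 (w(P, A) = -⅙*(-8)² = -⅙*64 = -32/3)
w(-216, -34)/(-45001 - 16908) = -32/(3*(-45001 - 16908)) = -32/3/(-61909) = -32/3*(-1/61909) = 32/185727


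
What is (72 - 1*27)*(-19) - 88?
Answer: -943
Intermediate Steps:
(72 - 1*27)*(-19) - 88 = (72 - 27)*(-19) - 88 = 45*(-19) - 88 = -855 - 88 = -943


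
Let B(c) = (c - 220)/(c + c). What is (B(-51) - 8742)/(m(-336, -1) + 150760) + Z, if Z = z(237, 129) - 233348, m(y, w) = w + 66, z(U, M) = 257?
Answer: -3585907799063/15384150 ≈ -2.3309e+5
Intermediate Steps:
m(y, w) = 66 + w
B(c) = (-220 + c)/(2*c) (B(c) = (-220 + c)/((2*c)) = (-220 + c)*(1/(2*c)) = (-220 + c)/(2*c))
Z = -233091 (Z = 257 - 233348 = -233091)
(B(-51) - 8742)/(m(-336, -1) + 150760) + Z = ((½)*(-220 - 51)/(-51) - 8742)/((66 - 1) + 150760) - 233091 = ((½)*(-1/51)*(-271) - 8742)/(65 + 150760) - 233091 = (271/102 - 8742)/150825 - 233091 = -891413/102*1/150825 - 233091 = -891413/15384150 - 233091 = -3585907799063/15384150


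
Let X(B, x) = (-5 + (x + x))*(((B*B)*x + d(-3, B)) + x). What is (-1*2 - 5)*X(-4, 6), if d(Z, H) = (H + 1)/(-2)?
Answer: -10143/2 ≈ -5071.5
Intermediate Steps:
d(Z, H) = -½ - H/2 (d(Z, H) = (1 + H)*(-½) = -½ - H/2)
X(B, x) = (-5 + 2*x)*(-½ + x - B/2 + x*B²) (X(B, x) = (-5 + (x + x))*(((B*B)*x + (-½ - B/2)) + x) = (-5 + 2*x)*((B²*x + (-½ - B/2)) + x) = (-5 + 2*x)*((x*B² + (-½ - B/2)) + x) = (-5 + 2*x)*((-½ - B/2 + x*B²) + x) = (-5 + 2*x)*(-½ + x - B/2 + x*B²))
(-1*2 - 5)*X(-4, 6) = (-1*2 - 5)*(5/2 - 6*6 + 2*6² + (5/2)*(-4) - 1*(-4)*6 - 5*6*(-4)² + 2*(-4)²*6²) = (-2 - 5)*(5/2 - 36 + 2*36 - 10 + 24 - 5*6*16 + 2*16*36) = -7*(5/2 - 36 + 72 - 10 + 24 - 480 + 1152) = -7*1449/2 = -10143/2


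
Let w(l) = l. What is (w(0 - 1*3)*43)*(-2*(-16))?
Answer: -4128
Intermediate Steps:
(w(0 - 1*3)*43)*(-2*(-16)) = ((0 - 1*3)*43)*(-2*(-16)) = ((0 - 3)*43)*32 = -3*43*32 = -129*32 = -4128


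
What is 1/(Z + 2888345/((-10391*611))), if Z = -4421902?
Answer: -6348901/28074220918047 ≈ -2.2615e-7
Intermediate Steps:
1/(Z + 2888345/((-10391*611))) = 1/(-4421902 + 2888345/((-10391*611))) = 1/(-4421902 + 2888345/(-6348901)) = 1/(-4421902 + 2888345*(-1/6348901)) = 1/(-4421902 - 2888345/6348901) = 1/(-28074220918047/6348901) = -6348901/28074220918047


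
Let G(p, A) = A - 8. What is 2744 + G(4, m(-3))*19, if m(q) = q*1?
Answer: 2535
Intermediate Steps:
m(q) = q
G(p, A) = -8 + A
2744 + G(4, m(-3))*19 = 2744 + (-8 - 3)*19 = 2744 - 11*19 = 2744 - 209 = 2535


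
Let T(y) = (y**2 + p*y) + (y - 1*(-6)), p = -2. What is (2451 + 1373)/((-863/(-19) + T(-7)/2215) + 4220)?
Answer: 160933040/179511423 ≈ 0.89651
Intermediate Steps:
T(y) = 6 + y**2 - y (T(y) = (y**2 - 2*y) + (y - 1*(-6)) = (y**2 - 2*y) + (y + 6) = (y**2 - 2*y) + (6 + y) = 6 + y**2 - y)
(2451 + 1373)/((-863/(-19) + T(-7)/2215) + 4220) = (2451 + 1373)/((-863/(-19) + (6 + (-7)**2 - 1*(-7))/2215) + 4220) = 3824/((-863*(-1/19) + (6 + 49 + 7)*(1/2215)) + 4220) = 3824/((863/19 + 62*(1/2215)) + 4220) = 3824/((863/19 + 62/2215) + 4220) = 3824/(1912723/42085 + 4220) = 3824/(179511423/42085) = 3824*(42085/179511423) = 160933040/179511423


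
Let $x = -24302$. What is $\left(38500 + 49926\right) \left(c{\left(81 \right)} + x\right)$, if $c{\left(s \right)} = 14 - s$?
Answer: $-2154853194$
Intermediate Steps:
$\left(38500 + 49926\right) \left(c{\left(81 \right)} + x\right) = \left(38500 + 49926\right) \left(\left(14 - 81\right) - 24302\right) = 88426 \left(\left(14 - 81\right) - 24302\right) = 88426 \left(-67 - 24302\right) = 88426 \left(-24369\right) = -2154853194$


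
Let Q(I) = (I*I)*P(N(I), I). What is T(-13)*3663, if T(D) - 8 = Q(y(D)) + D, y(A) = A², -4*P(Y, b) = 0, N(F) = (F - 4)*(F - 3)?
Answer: -18315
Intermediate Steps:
N(F) = (-4 + F)*(-3 + F)
P(Y, b) = 0 (P(Y, b) = -¼*0 = 0)
Q(I) = 0 (Q(I) = (I*I)*0 = I²*0 = 0)
T(D) = 8 + D (T(D) = 8 + (0 + D) = 8 + D)
T(-13)*3663 = (8 - 13)*3663 = -5*3663 = -18315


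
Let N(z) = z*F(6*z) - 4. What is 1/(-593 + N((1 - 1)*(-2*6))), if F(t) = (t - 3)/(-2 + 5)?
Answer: -1/597 ≈ -0.0016750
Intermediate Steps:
F(t) = -1 + t/3 (F(t) = (-3 + t)/3 = (-3 + t)*(1/3) = -1 + t/3)
N(z) = -4 + z*(-1 + 2*z) (N(z) = z*(-1 + (6*z)/3) - 4 = z*(-1 + 2*z) - 4 = -4 + z*(-1 + 2*z))
1/(-593 + N((1 - 1)*(-2*6))) = 1/(-593 + (-4 + ((1 - 1)*(-2*6))*(-1 + 2*((1 - 1)*(-2*6))))) = 1/(-593 + (-4 + (0*(-12))*(-1 + 2*(0*(-12))))) = 1/(-593 + (-4 + 0*(-1 + 2*0))) = 1/(-593 + (-4 + 0*(-1 + 0))) = 1/(-593 + (-4 + 0*(-1))) = 1/(-593 + (-4 + 0)) = 1/(-593 - 4) = 1/(-597) = -1/597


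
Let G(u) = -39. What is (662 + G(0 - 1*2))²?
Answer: 388129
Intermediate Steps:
(662 + G(0 - 1*2))² = (662 - 39)² = 623² = 388129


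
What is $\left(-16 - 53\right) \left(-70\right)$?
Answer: $4830$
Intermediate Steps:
$\left(-16 - 53\right) \left(-70\right) = \left(-69\right) \left(-70\right) = 4830$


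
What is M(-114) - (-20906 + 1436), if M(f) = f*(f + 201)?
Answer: 9552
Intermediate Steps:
M(f) = f*(201 + f)
M(-114) - (-20906 + 1436) = -114*(201 - 114) - (-20906 + 1436) = -114*87 - 1*(-19470) = -9918 + 19470 = 9552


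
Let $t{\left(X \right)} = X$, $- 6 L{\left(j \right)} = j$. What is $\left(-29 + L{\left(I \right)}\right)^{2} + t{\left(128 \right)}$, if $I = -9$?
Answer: $\frac{3537}{4} \approx 884.25$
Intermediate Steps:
$L{\left(j \right)} = - \frac{j}{6}$
$\left(-29 + L{\left(I \right)}\right)^{2} + t{\left(128 \right)} = \left(-29 - - \frac{3}{2}\right)^{2} + 128 = \left(-29 + \frac{3}{2}\right)^{2} + 128 = \left(- \frac{55}{2}\right)^{2} + 128 = \frac{3025}{4} + 128 = \frac{3537}{4}$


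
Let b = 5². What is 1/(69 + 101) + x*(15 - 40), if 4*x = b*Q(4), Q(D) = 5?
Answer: -265623/340 ≈ -781.24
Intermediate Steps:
b = 25
x = 125/4 (x = (25*5)/4 = (¼)*125 = 125/4 ≈ 31.250)
1/(69 + 101) + x*(15 - 40) = 1/(69 + 101) + 125*(15 - 40)/4 = 1/170 + (125/4)*(-25) = 1/170 - 3125/4 = -265623/340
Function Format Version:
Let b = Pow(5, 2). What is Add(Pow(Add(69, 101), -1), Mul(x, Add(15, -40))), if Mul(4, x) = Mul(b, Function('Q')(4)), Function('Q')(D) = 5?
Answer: Rational(-265623, 340) ≈ -781.24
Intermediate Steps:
b = 25
x = Rational(125, 4) (x = Mul(Rational(1, 4), Mul(25, 5)) = Mul(Rational(1, 4), 125) = Rational(125, 4) ≈ 31.250)
Add(Pow(Add(69, 101), -1), Mul(x, Add(15, -40))) = Add(Pow(Add(69, 101), -1), Mul(Rational(125, 4), Add(15, -40))) = Add(Pow(170, -1), Mul(Rational(125, 4), -25)) = Add(Rational(1, 170), Rational(-3125, 4)) = Rational(-265623, 340)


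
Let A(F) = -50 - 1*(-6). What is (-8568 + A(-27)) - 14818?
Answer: -23430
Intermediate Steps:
A(F) = -44 (A(F) = -50 + 6 = -44)
(-8568 + A(-27)) - 14818 = (-8568 - 44) - 14818 = -8612 - 14818 = -23430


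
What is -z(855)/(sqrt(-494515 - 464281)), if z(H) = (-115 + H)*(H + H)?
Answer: 632700*I*sqrt(239699)/239699 ≈ 1292.3*I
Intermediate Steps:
z(H) = 2*H*(-115 + H) (z(H) = (-115 + H)*(2*H) = 2*H*(-115 + H))
-z(855)/(sqrt(-494515 - 464281)) = -2*855*(-115 + 855)/(sqrt(-494515 - 464281)) = -2*855*740/(sqrt(-958796)) = -1265400/(2*I*sqrt(239699)) = -1265400*(-I*sqrt(239699)/479398) = -(-632700)*I*sqrt(239699)/239699 = 632700*I*sqrt(239699)/239699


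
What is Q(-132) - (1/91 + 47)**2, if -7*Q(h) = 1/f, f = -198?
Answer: -3623653049/1639638 ≈ -2210.0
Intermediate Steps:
Q(h) = 1/1386 (Q(h) = -1/7/(-198) = -1/7*(-1/198) = 1/1386)
Q(-132) - (1/91 + 47)**2 = 1/1386 - (1/91 + 47)**2 = 1/1386 - (4278/91)**2 = 1/1386 - 1*18301284/8281 = 1/1386 - 18301284/8281 = -3623653049/1639638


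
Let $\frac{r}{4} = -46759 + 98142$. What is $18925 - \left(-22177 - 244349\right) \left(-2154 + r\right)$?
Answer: $54205543753$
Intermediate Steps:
$r = 205532$ ($r = 4 \left(-46759 + 98142\right) = 4 \cdot 51383 = 205532$)
$18925 - \left(-22177 - 244349\right) \left(-2154 + r\right) = 18925 - \left(-22177 - 244349\right) \left(-2154 + 205532\right) = 18925 - \left(-266526\right) 203378 = 18925 - -54205524828 = 18925 + 54205524828 = 54205543753$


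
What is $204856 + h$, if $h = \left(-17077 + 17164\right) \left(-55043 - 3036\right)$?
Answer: $-4848017$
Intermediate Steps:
$h = -5052873$ ($h = 87 \left(-58079\right) = -5052873$)
$204856 + h = 204856 - 5052873 = -4848017$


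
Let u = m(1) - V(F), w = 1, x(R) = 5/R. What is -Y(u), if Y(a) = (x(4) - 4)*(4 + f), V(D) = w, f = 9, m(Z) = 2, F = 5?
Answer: 143/4 ≈ 35.750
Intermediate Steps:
V(D) = 1
u = 1 (u = 2 - 1*1 = 2 - 1 = 1)
Y(a) = -143/4 (Y(a) = (5/4 - 4)*(4 + 9) = (5*(¼) - 4)*13 = (5/4 - 4)*13 = -11/4*13 = -143/4)
-Y(u) = -1*(-143/4) = 143/4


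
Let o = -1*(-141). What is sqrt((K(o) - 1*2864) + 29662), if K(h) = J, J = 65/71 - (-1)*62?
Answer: 5*sqrt(5416235)/71 ≈ 163.89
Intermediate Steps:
o = 141
J = 4467/71 (J = 65*(1/71) - 1*(-62) = 65/71 + 62 = 4467/71 ≈ 62.915)
K(h) = 4467/71
sqrt((K(o) - 1*2864) + 29662) = sqrt((4467/71 - 1*2864) + 29662) = sqrt((4467/71 - 2864) + 29662) = sqrt(-198877/71 + 29662) = sqrt(1907125/71) = 5*sqrt(5416235)/71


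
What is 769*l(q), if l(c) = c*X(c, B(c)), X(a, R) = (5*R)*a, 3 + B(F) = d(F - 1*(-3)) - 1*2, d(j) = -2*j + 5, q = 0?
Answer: 0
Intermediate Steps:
d(j) = 5 - 2*j
B(F) = -6 - 2*F (B(F) = -3 + ((5 - 2*(F - 1*(-3))) - 1*2) = -3 + ((5 - 2*(F + 3)) - 2) = -3 + ((5 - 2*(3 + F)) - 2) = -3 + ((5 + (-6 - 2*F)) - 2) = -3 + ((-1 - 2*F) - 2) = -3 + (-3 - 2*F) = -6 - 2*F)
X(a, R) = 5*R*a
l(c) = 5*c²*(-6 - 2*c) (l(c) = c*(5*(-6 - 2*c)*c) = c*(5*c*(-6 - 2*c)) = 5*c²*(-6 - 2*c))
769*l(q) = 769*(10*0²*(-3 - 1*0)) = 769*(10*0*(-3 + 0)) = 769*(10*0*(-3)) = 769*0 = 0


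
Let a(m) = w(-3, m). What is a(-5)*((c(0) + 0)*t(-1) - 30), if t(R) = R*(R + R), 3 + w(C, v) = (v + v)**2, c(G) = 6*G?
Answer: -2910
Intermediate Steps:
w(C, v) = -3 + 4*v**2 (w(C, v) = -3 + (v + v)**2 = -3 + (2*v)**2 = -3 + 4*v**2)
t(R) = 2*R**2 (t(R) = R*(2*R) = 2*R**2)
a(m) = -3 + 4*m**2
a(-5)*((c(0) + 0)*t(-1) - 30) = (-3 + 4*(-5)**2)*((6*0 + 0)*(2*(-1)**2) - 30) = (-3 + 4*25)*((0 + 0)*(2*1) - 30) = (-3 + 100)*(0*2 - 30) = 97*(0 - 30) = 97*(-30) = -2910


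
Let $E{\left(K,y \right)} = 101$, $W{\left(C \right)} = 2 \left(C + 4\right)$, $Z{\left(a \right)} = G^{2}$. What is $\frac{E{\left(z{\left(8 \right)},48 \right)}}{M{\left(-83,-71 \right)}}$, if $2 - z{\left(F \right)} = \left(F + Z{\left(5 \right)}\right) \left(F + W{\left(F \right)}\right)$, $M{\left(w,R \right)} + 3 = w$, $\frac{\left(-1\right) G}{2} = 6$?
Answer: $- \frac{101}{86} \approx -1.1744$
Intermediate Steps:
$G = -12$ ($G = \left(-2\right) 6 = -12$)
$M{\left(w,R \right)} = -3 + w$
$Z{\left(a \right)} = 144$ ($Z{\left(a \right)} = \left(-12\right)^{2} = 144$)
$W{\left(C \right)} = 8 + 2 C$ ($W{\left(C \right)} = 2 \left(4 + C\right) = 8 + 2 C$)
$z{\left(F \right)} = 2 - \left(8 + 3 F\right) \left(144 + F\right)$ ($z{\left(F \right)} = 2 - \left(F + 144\right) \left(F + \left(8 + 2 F\right)\right) = 2 - \left(144 + F\right) \left(8 + 3 F\right) = 2 - \left(8 + 3 F\right) \left(144 + F\right)$)
$\frac{E{\left(z{\left(8 \right)},48 \right)}}{M{\left(-83,-71 \right)}} = \frac{101}{-3 - 83} = \frac{101}{-86} = 101 \left(- \frac{1}{86}\right) = - \frac{101}{86}$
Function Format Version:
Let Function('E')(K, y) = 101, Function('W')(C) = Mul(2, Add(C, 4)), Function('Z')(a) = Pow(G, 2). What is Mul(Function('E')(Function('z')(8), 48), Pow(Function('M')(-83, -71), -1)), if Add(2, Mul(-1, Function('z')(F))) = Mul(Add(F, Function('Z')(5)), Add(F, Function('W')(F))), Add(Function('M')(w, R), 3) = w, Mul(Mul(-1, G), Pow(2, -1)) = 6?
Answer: Rational(-101, 86) ≈ -1.1744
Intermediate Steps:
G = -12 (G = Mul(-2, 6) = -12)
Function('M')(w, R) = Add(-3, w)
Function('Z')(a) = 144 (Function('Z')(a) = Pow(-12, 2) = 144)
Function('W')(C) = Add(8, Mul(2, C)) (Function('W')(C) = Mul(2, Add(4, C)) = Add(8, Mul(2, C)))
Function('z')(F) = Add(2, Mul(-1, Add(8, Mul(3, F)), Add(144, F))) (Function('z')(F) = Add(2, Mul(-1, Mul(Add(F, 144), Add(F, Add(8, Mul(2, F)))))) = Add(2, Mul(-1, Mul(Add(144, F), Add(8, Mul(3, F))))) = Add(2, Mul(-1, Mul(Add(8, Mul(3, F)), Add(144, F)))) = Add(2, Mul(-1, Add(8, Mul(3, F)), Add(144, F))))
Mul(Function('E')(Function('z')(8), 48), Pow(Function('M')(-83, -71), -1)) = Mul(101, Pow(Add(-3, -83), -1)) = Mul(101, Pow(-86, -1)) = Mul(101, Rational(-1, 86)) = Rational(-101, 86)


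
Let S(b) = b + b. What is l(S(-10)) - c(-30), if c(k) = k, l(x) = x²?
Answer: 430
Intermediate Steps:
S(b) = 2*b
l(S(-10)) - c(-30) = (2*(-10))² - 1*(-30) = (-20)² + 30 = 400 + 30 = 430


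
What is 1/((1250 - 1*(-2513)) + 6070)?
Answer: 1/9833 ≈ 0.00010170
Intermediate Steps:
1/((1250 - 1*(-2513)) + 6070) = 1/((1250 + 2513) + 6070) = 1/(3763 + 6070) = 1/9833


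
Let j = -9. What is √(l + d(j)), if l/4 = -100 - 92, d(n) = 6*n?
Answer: I*√822 ≈ 28.671*I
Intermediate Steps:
l = -768 (l = 4*(-100 - 92) = 4*(-192) = -768)
√(l + d(j)) = √(-768 + 6*(-9)) = √(-768 - 54) = √(-822) = I*√822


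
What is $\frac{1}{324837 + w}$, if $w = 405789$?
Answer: $\frac{1}{730626} \approx 1.3687 \cdot 10^{-6}$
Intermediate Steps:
$\frac{1}{324837 + w} = \frac{1}{324837 + 405789} = \frac{1}{730626}$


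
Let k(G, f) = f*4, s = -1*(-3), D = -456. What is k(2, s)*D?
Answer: -5472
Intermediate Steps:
s = 3
k(G, f) = 4*f
k(2, s)*D = (4*3)*(-456) = 12*(-456) = -5472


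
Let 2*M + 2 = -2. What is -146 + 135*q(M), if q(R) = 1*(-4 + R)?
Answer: -956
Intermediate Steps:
M = -2 (M = -1 + (½)*(-2) = -1 - 1 = -2)
q(R) = -4 + R
-146 + 135*q(M) = -146 + 135*(-4 - 2) = -146 + 135*(-6) = -146 - 810 = -956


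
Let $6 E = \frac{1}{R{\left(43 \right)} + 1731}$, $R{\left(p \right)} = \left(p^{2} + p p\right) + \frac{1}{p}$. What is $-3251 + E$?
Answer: $- \frac{4553636645}{1400688} \approx -3251.0$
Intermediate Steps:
$R{\left(p \right)} = \frac{1}{p} + 2 p^{2}$ ($R{\left(p \right)} = \left(p^{2} + p^{2}\right) + \frac{1}{p} = 2 p^{2} + \frac{1}{p} = \frac{1}{p} + 2 p^{2}$)
$E = \frac{43}{1400688}$ ($E = \frac{1}{6 \left(\frac{1 + 2 \cdot 43^{3}}{43} + 1731\right)} = \frac{1}{6 \left(\frac{1 + 2 \cdot 79507}{43} + 1731\right)} = \frac{1}{6 \left(\frac{1 + 159014}{43} + 1731\right)} = \frac{1}{6 \left(\frac{1}{43} \cdot 159015 + 1731\right)} = \frac{1}{6 \left(\frac{159015}{43} + 1731\right)} = \frac{1}{6 \cdot \frac{233448}{43}} = \frac{1}{6} \cdot \frac{43}{233448} = \frac{43}{1400688} \approx 3.0699 \cdot 10^{-5}$)
$-3251 + E = -3251 + \frac{43}{1400688} = - \frac{4553636645}{1400688}$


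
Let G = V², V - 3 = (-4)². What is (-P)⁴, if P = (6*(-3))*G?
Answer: 1782866513792016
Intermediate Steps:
V = 19 (V = 3 + (-4)² = 3 + 16 = 19)
G = 361 (G = 19² = 361)
P = -6498 (P = (6*(-3))*361 = -18*361 = -6498)
(-P)⁴ = (-1*(-6498))⁴ = 6498⁴ = 1782866513792016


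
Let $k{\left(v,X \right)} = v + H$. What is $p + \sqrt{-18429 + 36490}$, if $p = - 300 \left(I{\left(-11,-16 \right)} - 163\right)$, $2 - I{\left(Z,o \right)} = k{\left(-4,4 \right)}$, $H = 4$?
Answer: $48300 + \sqrt{18061} \approx 48434.0$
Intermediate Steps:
$k{\left(v,X \right)} = 4 + v$ ($k{\left(v,X \right)} = v + 4 = 4 + v$)
$I{\left(Z,o \right)} = 2$ ($I{\left(Z,o \right)} = 2 - \left(4 - 4\right) = 2 - 0 = 2 + 0 = 2$)
$p = 48300$ ($p = - 300 \left(2 - 163\right) = \left(-300\right) \left(-161\right) = 48300$)
$p + \sqrt{-18429 + 36490} = 48300 + \sqrt{-18429 + 36490} = 48300 + \sqrt{18061}$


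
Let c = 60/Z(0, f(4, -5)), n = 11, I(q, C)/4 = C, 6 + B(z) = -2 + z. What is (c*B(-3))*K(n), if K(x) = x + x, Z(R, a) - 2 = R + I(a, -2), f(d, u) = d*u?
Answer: 2420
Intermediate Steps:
B(z) = -8 + z (B(z) = -6 + (-2 + z) = -8 + z)
I(q, C) = 4*C
Z(R, a) = -6 + R (Z(R, a) = 2 + (R + 4*(-2)) = 2 + (R - 8) = 2 + (-8 + R) = -6 + R)
K(x) = 2*x
c = -10 (c = 60/(-6 + 0) = 60/(-6) = 60*(-⅙) = -10)
(c*B(-3))*K(n) = (-10*(-8 - 3))*(2*11) = -10*(-11)*22 = 110*22 = 2420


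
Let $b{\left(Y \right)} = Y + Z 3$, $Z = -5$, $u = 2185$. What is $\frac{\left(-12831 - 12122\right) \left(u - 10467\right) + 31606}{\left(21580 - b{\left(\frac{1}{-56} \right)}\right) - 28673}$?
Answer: $- \frac{11574771712}{396367} \approx -29202.0$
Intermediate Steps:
$b{\left(Y \right)} = -15 + Y$ ($b{\left(Y \right)} = Y - 15 = -15 + Y$)
$\frac{\left(-12831 - 12122\right) \left(u - 10467\right) + 31606}{\left(21580 - b{\left(\frac{1}{-56} \right)}\right) - 28673} = \frac{\left(-12831 - 12122\right) \left(2185 - 10467\right) + 31606}{\left(21580 - \left(-15 + \frac{1}{-56}\right)\right) - 28673} = \frac{\left(-24953\right) \left(-8282\right) + 31606}{\left(21580 - \left(-15 - \frac{1}{56}\right)\right) - 28673} = \frac{206660746 + 31606}{\left(21580 - - \frac{841}{56}\right) - 28673} = \frac{206692352}{\left(21580 + \frac{841}{56}\right) - 28673} = \frac{206692352}{\frac{1209321}{56} - 28673} = \frac{206692352}{- \frac{396367}{56}} = 206692352 \left(- \frac{56}{396367}\right) = - \frac{11574771712}{396367}$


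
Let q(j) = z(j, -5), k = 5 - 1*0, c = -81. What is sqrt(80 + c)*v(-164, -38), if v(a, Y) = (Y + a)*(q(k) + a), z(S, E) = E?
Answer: 34138*I ≈ 34138.0*I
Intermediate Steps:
k = 5 (k = 5 + 0 = 5)
q(j) = -5
v(a, Y) = (-5 + a)*(Y + a) (v(a, Y) = (Y + a)*(-5 + a) = (-5 + a)*(Y + a))
sqrt(80 + c)*v(-164, -38) = sqrt(80 - 81)*((-164)**2 - 5*(-38) - 5*(-164) - 38*(-164)) = sqrt(-1)*(26896 + 190 + 820 + 6232) = I*34138 = 34138*I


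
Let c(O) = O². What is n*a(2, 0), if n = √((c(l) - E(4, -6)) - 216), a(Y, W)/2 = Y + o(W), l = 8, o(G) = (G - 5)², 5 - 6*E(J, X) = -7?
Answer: 54*I*√154 ≈ 670.12*I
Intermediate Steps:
E(J, X) = 2 (E(J, X) = ⅚ - ⅙*(-7) = ⅚ + 7/6 = 2)
o(G) = (-5 + G)²
a(Y, W) = 2*Y + 2*(-5 + W)² (a(Y, W) = 2*(Y + (-5 + W)²) = 2*Y + 2*(-5 + W)²)
n = I*√154 (n = √((8² - 1*2) - 216) = √((64 - 2) - 216) = √(62 - 216) = √(-154) = I*√154 ≈ 12.41*I)
n*a(2, 0) = (I*√154)*(2*2 + 2*(-5 + 0)²) = (I*√154)*(4 + 2*(-5)²) = (I*√154)*(4 + 2*25) = (I*√154)*(4 + 50) = (I*√154)*54 = 54*I*√154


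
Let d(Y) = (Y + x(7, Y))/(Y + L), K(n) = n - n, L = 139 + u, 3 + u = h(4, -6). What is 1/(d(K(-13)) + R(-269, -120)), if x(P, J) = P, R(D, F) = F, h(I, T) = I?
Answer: -20/2399 ≈ -0.0083368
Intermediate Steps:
u = 1 (u = -3 + 4 = 1)
L = 140 (L = 139 + 1 = 140)
K(n) = 0
d(Y) = (7 + Y)/(140 + Y) (d(Y) = (Y + 7)/(Y + 140) = (7 + Y)/(140 + Y))
1/(d(K(-13)) + R(-269, -120)) = 1/((7 + 0)/(140 + 0) - 120) = 1/(7/140 - 120) = 1/((1/140)*7 - 120) = 1/(1/20 - 120) = 1/(-2399/20) = -20/2399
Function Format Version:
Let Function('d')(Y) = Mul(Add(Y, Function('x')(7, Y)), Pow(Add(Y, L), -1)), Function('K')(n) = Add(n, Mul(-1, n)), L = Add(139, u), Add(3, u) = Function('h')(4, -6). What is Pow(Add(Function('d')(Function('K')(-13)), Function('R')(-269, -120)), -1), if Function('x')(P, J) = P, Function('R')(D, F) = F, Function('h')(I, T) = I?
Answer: Rational(-20, 2399) ≈ -0.0083368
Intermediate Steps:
u = 1 (u = Add(-3, 4) = 1)
L = 140 (L = Add(139, 1) = 140)
Function('K')(n) = 0
Function('d')(Y) = Mul(Pow(Add(140, Y), -1), Add(7, Y)) (Function('d')(Y) = Mul(Add(Y, 7), Pow(Add(Y, 140), -1)) = Mul(Add(7, Y), Pow(Add(140, Y), -1)) = Mul(Pow(Add(140, Y), -1), Add(7, Y)))
Pow(Add(Function('d')(Function('K')(-13)), Function('R')(-269, -120)), -1) = Pow(Add(Mul(Pow(Add(140, 0), -1), Add(7, 0)), -120), -1) = Pow(Add(Mul(Pow(140, -1), 7), -120), -1) = Pow(Add(Mul(Rational(1, 140), 7), -120), -1) = Pow(Add(Rational(1, 20), -120), -1) = Pow(Rational(-2399, 20), -1) = Rational(-20, 2399)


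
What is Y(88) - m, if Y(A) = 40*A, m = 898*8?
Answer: -3664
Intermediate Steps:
m = 7184
Y(88) - m = 40*88 - 1*7184 = 3520 - 7184 = -3664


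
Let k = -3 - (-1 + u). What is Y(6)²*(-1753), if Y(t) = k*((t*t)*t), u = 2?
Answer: -1308607488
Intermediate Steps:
k = -4 (k = -3 - (-1 + 2) = -3 - 1*1 = -3 - 1 = -4)
Y(t) = -4*t³ (Y(t) = -4*t*t*t = -4*t²*t = -4*t³)
Y(6)²*(-1753) = (-4*6³)²*(-1753) = (-4*216)²*(-1753) = (-864)²*(-1753) = 746496*(-1753) = -1308607488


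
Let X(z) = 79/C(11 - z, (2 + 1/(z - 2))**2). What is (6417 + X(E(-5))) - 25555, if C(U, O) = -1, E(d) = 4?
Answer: -19217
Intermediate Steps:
X(z) = -79 (X(z) = 79/(-1) = 79*(-1) = -79)
(6417 + X(E(-5))) - 25555 = (6417 - 79) - 25555 = 6338 - 25555 = -19217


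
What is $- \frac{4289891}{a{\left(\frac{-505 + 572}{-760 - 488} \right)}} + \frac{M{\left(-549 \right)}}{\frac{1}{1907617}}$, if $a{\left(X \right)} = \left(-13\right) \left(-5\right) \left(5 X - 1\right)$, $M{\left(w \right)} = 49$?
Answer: $\frac{740252468731}{7915} \approx 9.3525 \cdot 10^{7}$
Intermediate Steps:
$a{\left(X \right)} = -65 + 325 X$ ($a{\left(X \right)} = 65 \left(-1 + 5 X\right) = -65 + 325 X$)
$- \frac{4289891}{a{\left(\frac{-505 + 572}{-760 - 488} \right)}} + \frac{M{\left(-549 \right)}}{\frac{1}{1907617}} = - \frac{4289891}{-65 + 325 \frac{-505 + 572}{-760 - 488}} + \frac{49}{\frac{1}{1907617}} = - \frac{4289891}{-65 + 325 \frac{67}{-1248}} + 49 \frac{1}{\frac{1}{1907617}} = - \frac{4289891}{-65 + 325 \cdot 67 \left(- \frac{1}{1248}\right)} + 49 \cdot 1907617 = - \frac{4289891}{-65 + 325 \left(- \frac{67}{1248}\right)} + 93473233 = - \frac{4289891}{-65 - \frac{1675}{96}} + 93473233 = - \frac{4289891}{- \frac{7915}{96}} + 93473233 = \left(-4289891\right) \left(- \frac{96}{7915}\right) + 93473233 = \frac{411829536}{7915} + 93473233 = \frac{740252468731}{7915}$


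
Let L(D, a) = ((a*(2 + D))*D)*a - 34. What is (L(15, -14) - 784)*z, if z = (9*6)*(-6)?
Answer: -15928488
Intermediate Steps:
L(D, a) = -34 + D*a**2*(2 + D) (L(D, a) = (D*a*(2 + D))*a - 34 = D*a**2*(2 + D) - 34 = -34 + D*a**2*(2 + D))
z = -324 (z = 54*(-6) = -324)
(L(15, -14) - 784)*z = ((-34 + 15**2*(-14)**2 + 2*15*(-14)**2) - 784)*(-324) = ((-34 + 225*196 + 2*15*196) - 784)*(-324) = ((-34 + 44100 + 5880) - 784)*(-324) = (49946 - 784)*(-324) = 49162*(-324) = -15928488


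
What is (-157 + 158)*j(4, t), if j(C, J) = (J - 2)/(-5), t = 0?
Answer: ⅖ ≈ 0.40000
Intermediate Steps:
j(C, J) = ⅖ - J/5 (j(C, J) = (-2 + J)*(-⅕) = ⅖ - J/5)
(-157 + 158)*j(4, t) = (-157 + 158)*(⅖ - ⅕*0) = 1*(⅖ + 0) = 1*(⅖) = ⅖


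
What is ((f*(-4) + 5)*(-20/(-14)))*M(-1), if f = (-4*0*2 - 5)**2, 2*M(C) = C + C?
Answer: 950/7 ≈ 135.71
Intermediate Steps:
M(C) = C (M(C) = (C + C)/2 = (2*C)/2 = C)
f = 25 (f = (0*2 - 5)**2 = (0 - 5)**2 = (-5)**2 = 25)
((f*(-4) + 5)*(-20/(-14)))*M(-1) = ((25*(-4) + 5)*(-20/(-14)))*(-1) = ((-100 + 5)*(-20*(-1/14)))*(-1) = -95*10/7*(-1) = -950/7*(-1) = 950/7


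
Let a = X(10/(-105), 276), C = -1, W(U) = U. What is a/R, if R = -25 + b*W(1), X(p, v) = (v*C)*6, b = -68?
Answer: 552/31 ≈ 17.806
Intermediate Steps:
X(p, v) = -6*v (X(p, v) = (v*(-1))*6 = -v*6 = -6*v)
a = -1656 (a = -6*276 = -1656)
R = -93 (R = -25 - 68*1 = -25 - 68 = -93)
a/R = -1656/(-93) = -1656*(-1/93) = 552/31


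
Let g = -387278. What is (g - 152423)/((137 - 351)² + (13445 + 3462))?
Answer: -539701/62703 ≈ -8.6073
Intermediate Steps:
(g - 152423)/((137 - 351)² + (13445 + 3462)) = (-387278 - 152423)/((137 - 351)² + (13445 + 3462)) = -539701/((-214)² + 16907) = -539701/(45796 + 16907) = -539701/62703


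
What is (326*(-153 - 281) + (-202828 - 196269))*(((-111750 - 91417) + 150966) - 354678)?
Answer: 219951056699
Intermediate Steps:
(326*(-153 - 281) + (-202828 - 196269))*(((-111750 - 91417) + 150966) - 354678) = (326*(-434) - 399097)*((-203167 + 150966) - 354678) = (-141484 - 399097)*(-52201 - 354678) = -540581*(-406879) = 219951056699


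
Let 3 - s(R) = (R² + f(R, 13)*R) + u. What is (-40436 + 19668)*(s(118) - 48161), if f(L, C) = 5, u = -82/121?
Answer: 14317138240/11 ≈ 1.3016e+9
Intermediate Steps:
u = -82/121 (u = -82*1/121 = -82/121 ≈ -0.67769)
s(R) = 445/121 - R² - 5*R (s(R) = 3 - ((R² + 5*R) - 82/121) = 3 - (-82/121 + R² + 5*R) = 3 + (82/121 - R² - 5*R) = 445/121 - R² - 5*R)
(-40436 + 19668)*(s(118) - 48161) = (-40436 + 19668)*((445/121 - 1*118² - 5*118) - 48161) = -20768*((445/121 - 1*13924 - 590) - 48161) = -20768*((445/121 - 13924 - 590) - 48161) = -20768*(-1755749/121 - 48161) = -20768*(-7583230/121) = 14317138240/11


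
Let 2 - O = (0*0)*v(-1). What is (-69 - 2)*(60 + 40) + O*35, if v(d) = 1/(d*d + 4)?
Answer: -7030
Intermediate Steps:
v(d) = 1/(4 + d**2) (v(d) = 1/(d**2 + 4) = 1/(4 + d**2))
O = 2 (O = 2 - 0*0/(4 + (-1)**2) = 2 - 0/(4 + 1) = 2 - 0/5 = 2 - 1*0 = 2 + 0 = 2)
(-69 - 2)*(60 + 40) + O*35 = (-69 - 2)*(60 + 40) + 2*35 = -71*100 + 70 = -7100 + 70 = -7030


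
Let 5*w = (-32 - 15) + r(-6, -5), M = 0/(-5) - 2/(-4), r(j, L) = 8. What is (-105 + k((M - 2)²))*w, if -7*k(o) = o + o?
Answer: 57681/70 ≈ 824.01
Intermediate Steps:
M = ½ (M = 0*(-⅕) - 2*(-¼) = 0 + ½ = ½ ≈ 0.50000)
w = -39/5 (w = ((-32 - 15) + 8)/5 = (-47 + 8)/5 = (⅕)*(-39) = -39/5 ≈ -7.8000)
k(o) = -2*o/7 (k(o) = -(o + o)/7 = -2*o/7)
(-105 + k((M - 2)²))*w = (-105 - 2*(½ - 2)²/7)*(-39/5) = (-105 - 2*(-3/2)²/7)*(-39/5) = (-105 - 2/7*9/4)*(-39/5) = (-105 - 9/14)*(-39/5) = -1479/14*(-39/5) = 57681/70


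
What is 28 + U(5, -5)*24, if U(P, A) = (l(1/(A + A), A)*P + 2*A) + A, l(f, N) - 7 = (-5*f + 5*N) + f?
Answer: -2444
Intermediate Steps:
l(f, N) = 7 - 4*f + 5*N (l(f, N) = 7 + ((-5*f + 5*N) + f) = 7 + (-4*f + 5*N) = 7 - 4*f + 5*N)
U(P, A) = 3*A + P*(7 - 2/A + 5*A) (U(P, A) = ((7 - 4/(A + A) + 5*A)*P + 2*A) + A = ((7 - 4*1/(2*A) + 5*A)*P + 2*A) + A = ((7 - 2/A + 5*A)*P + 2*A) + A = (P*(7 - 2/A + 5*A) + 2*A) + A = (2*A + P*(7 - 2/A + 5*A)) + A = 3*A + P*(7 - 2/A + 5*A))
28 + U(5, -5)*24 = 28 + ((3*(-5)**2 + 5*(-2 - 5*(7 + 5*(-5))))/(-5))*24 = 28 - (3*25 + 5*(-2 - 5*(7 - 25)))/5*24 = 28 - (75 + 5*(-2 - 5*(-18)))/5*24 = 28 - (75 + 5*(-2 + 90))/5*24 = 28 - (75 + 5*88)/5*24 = 28 - (75 + 440)/5*24 = 28 - 1/5*515*24 = 28 - 103*24 = 28 - 2472 = -2444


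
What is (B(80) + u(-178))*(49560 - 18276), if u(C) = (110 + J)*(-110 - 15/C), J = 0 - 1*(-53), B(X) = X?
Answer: -49661081910/89 ≈ -5.5799e+8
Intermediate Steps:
J = 53 (J = 0 + 53 = 53)
u(C) = -17930 - 2445/C (u(C) = (110 + 53)*(-110 - 15/C) = 163*(-110 - 15/C) = -17930 - 2445/C)
(B(80) + u(-178))*(49560 - 18276) = (80 + (-17930 - 2445/(-178)))*(49560 - 18276) = (80 + (-17930 - 2445*(-1/178)))*31284 = (80 + (-17930 + 2445/178))*31284 = (80 - 3189095/178)*31284 = -3174855/178*31284 = -49661081910/89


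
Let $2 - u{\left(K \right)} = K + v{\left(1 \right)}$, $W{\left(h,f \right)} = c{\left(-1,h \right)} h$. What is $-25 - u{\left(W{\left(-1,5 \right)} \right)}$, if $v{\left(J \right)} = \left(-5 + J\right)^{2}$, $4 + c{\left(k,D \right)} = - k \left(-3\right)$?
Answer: $-4$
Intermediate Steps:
$c{\left(k,D \right)} = -4 + 3 k$ ($c{\left(k,D \right)} = -4 + - k \left(-3\right) = -4 + 3 k$)
$W{\left(h,f \right)} = - 7 h$ ($W{\left(h,f \right)} = \left(-4 + 3 \left(-1\right)\right) h = \left(-4 - 3\right) h = - 7 h$)
$u{\left(K \right)} = -14 - K$ ($u{\left(K \right)} = 2 - \left(K + \left(-5 + 1\right)^{2}\right) = 2 - \left(K + \left(-4\right)^{2}\right) = 2 - \left(K + 16\right) = 2 - \left(16 + K\right) = -14 - K$)
$-25 - u{\left(W{\left(-1,5 \right)} \right)} = -25 - \left(-14 - \left(-7\right) \left(-1\right)\right) = -25 - \left(-14 - 7\right) = -25 - -21 = -25 + 21 = -4$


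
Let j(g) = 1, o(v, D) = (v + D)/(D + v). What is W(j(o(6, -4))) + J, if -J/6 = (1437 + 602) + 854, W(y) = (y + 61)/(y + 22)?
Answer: -399172/23 ≈ -17355.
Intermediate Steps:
o(v, D) = 1 (o(v, D) = (D + v)/(D + v) = 1)
W(y) = (61 + y)/(22 + y)
J = -17358 (J = -6*((1437 + 602) + 854) = -6*(2039 + 854) = -6*2893 = -17358)
W(j(o(6, -4))) + J = (61 + 1)/(22 + 1) - 17358 = 62/23 - 17358 = -399172/23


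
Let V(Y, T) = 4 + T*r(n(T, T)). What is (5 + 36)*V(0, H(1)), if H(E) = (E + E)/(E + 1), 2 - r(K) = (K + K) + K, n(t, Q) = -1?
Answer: 369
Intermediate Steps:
r(K) = 2 - 3*K (r(K) = 2 - ((K + K) + K) = 2 - (2*K + K) = 2 - 3*K)
H(E) = 2*E/(1 + E) (H(E) = (2*E)/(1 + E) = 2*E/(1 + E))
V(Y, T) = 4 + 5*T (V(Y, T) = 4 + T*(2 - 3*(-1)) = 4 + T*(2 + 3) = 4 + T*5 = 4 + 5*T)
(5 + 36)*V(0, H(1)) = (5 + 36)*(4 + 5*(2*1/(1 + 1))) = 41*(4 + 5*(2*1/2)) = 41*(4 + 5*(2*1*(½))) = 41*(4 + 5*1) = 41*(4 + 5) = 41*9 = 369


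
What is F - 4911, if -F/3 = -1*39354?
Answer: 113151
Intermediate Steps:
F = 118062 (F = -(-3)*39354 = -3*(-39354) = 118062)
F - 4911 = 118062 - 4911 = 113151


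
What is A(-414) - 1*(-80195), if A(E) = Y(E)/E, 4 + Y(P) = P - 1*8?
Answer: 5533526/69 ≈ 80196.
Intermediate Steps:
Y(P) = -12 + P (Y(P) = -4 + (P - 1*8) = -4 + (P - 8) = -4 + (-8 + P) = -12 + P)
A(E) = (-12 + E)/E
A(-414) - 1*(-80195) = (-12 - 414)/(-414) - 1*(-80195) = -1/414*(-426) + 80195 = 71/69 + 80195 = 5533526/69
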